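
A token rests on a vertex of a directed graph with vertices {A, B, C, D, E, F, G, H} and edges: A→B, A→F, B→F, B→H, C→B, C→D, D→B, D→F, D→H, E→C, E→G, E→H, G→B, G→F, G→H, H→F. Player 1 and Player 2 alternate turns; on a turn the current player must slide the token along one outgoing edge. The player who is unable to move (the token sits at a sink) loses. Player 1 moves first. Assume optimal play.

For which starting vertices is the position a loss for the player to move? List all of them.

C, F

Use the standard recursion: the mover loses at a terminal position; elsewhere, the mover wins exactly when some move hands the opponent an L position.
Every edge goes from a vertex to one that appears earlier in the order F, H, B, G, A, D, C, E, so processing vertices in that order labels each vertex after all of its successors.
F: no outgoing edge → L
H: W (go to F, an L position)
B: W (go to F, an L position)
G: W (go to F, an L position)
A: W (go to F, an L position)
D: W (go to F, an L position)
C: L (options D(W), B(W) are all W)
E: W (go to C, an L position)
Reading off the rows marked L gives the requested list; there are 2 such vertices.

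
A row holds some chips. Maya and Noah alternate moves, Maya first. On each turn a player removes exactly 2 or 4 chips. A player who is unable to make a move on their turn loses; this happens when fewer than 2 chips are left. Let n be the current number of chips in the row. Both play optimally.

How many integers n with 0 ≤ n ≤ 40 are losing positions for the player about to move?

14

Classify positions by backward induction: terminal positions (no move available) are L. From any other position, the mover wins iff some move reaches an L.
n=0: no move → L
n=1: no move → L
n=2: W (go to 0, an L position)
n=3: W (go to 1, an L position)
n=4: W (go to 0, an L position)
n=5: W (go to 1, an L position)
n=6: L (options 4(W), 2(W) are all W)
n=7: L (options 5(W), 3(W) are all W)
n=8: W (go to 6, an L position)
n=9: W (go to 7, an L position)
n=10: W (go to 6, an L position)
n=11: W (go to 7, an L position)
n=12: L (options 10(W), 8(W) are all W)
n=13: L (options 11(W), 9(W) are all W)
n=14: W (go to 12, an L position)
n=15: W (go to 13, an L position)
n=16: W (go to 12, an L position)
n=17: W (go to 13, an L position)
n=18: L (options 16(W), 14(W) are all W)
n=19: L (options 17(W), 15(W) are all W)
n=20: W (go to 18, an L position)
n=21: W (go to 19, an L position)
n=22: W (go to 18, an L position)
n=23: W (go to 19, an L position)
n=24: L (options 22(W), 20(W) are all W)
n=25: L (options 23(W), 21(W) are all W)
n=26: W (go to 24, an L position)
n=27: W (go to 25, an L position)
n=28: W (go to 24, an L position)
n=29: W (go to 25, an L position)
n=30: L (options 28(W), 26(W) are all W)
n=31: L (options 29(W), 27(W) are all W)
n=32: W (go to 30, an L position)
n=33: W (go to 31, an L position)
n=34: W (go to 30, an L position)
n=35: W (go to 31, an L position)
n=36: L (options 34(W), 32(W) are all W)
n=37: L (options 35(W), 33(W) are all W)
n=38: W (go to 36, an L position)
n=39: W (go to 37, an L position)
n=40: W (go to 36, an L position)
L entries with 0 ≤ n ≤ 40: n = 0, 1, 6, 7, 12, 13, 18, 19, 24, 25, 30, 31, 36, 37; that makes 14.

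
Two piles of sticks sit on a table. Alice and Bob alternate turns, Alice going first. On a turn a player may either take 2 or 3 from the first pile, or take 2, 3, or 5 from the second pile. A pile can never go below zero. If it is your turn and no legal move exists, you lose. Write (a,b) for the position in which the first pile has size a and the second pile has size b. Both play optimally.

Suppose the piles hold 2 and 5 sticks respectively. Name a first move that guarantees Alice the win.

Compute win/loss labels from the base case upward. A position with no move is L. Any other position is W if it can reach an L in one move, else L.
No move ever increases a pile, so every position that can arise here has a ≤ 2 and b ≤ 5; it is enough to label the cells with 0 ≤ a ≤ 2 and 0 ≤ b ≤ 5.
Every move lowers a or b (never raises either), so fill the grid row by row in increasing a, and left to right within a row: each cell's successors are then already labelled.
      b=0  b=1  b=2  b=3  b=4  b=5
a=0:    L    L    W    W    W    W
a=1:    L    L    W    W    W    W
a=2:    W    W    L    L    W    W
Cells with no legal move (terminal, hence L): (0,0), (0,1), (1,0), (1,1).
The remaining L cells, each justified by listing all of its moves:
(2,2): only reaches (0,2)(W), (2,0)(W), all W → L
(2,3): only reaches (0,3)(W), (2,1)(W), (2,0)(W), all W → L
Every other cell has at least one move into one of the L cells above, so it is W.
From (2,5), the L positions reachable in one move are: (2,3), (2,2). Any move reaching one of these is winning.

Move to (2,3).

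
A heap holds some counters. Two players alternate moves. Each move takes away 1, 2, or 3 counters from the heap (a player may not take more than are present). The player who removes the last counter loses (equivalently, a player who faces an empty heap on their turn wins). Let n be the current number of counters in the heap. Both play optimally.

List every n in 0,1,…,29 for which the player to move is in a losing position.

1, 5, 9, 13, 17, 21, 25, 29

Compute win/loss labels from the base case upward. A position with no move is W. Any other position is W if it can reach an L in one move, else L.
n=0: no move; the opponent has just taken the last counter and therefore loses → W
n=1: only reaches 0(W), which is W → L
n=2: reaches L-position 1 → W
n=3: reaches L-position 1 → W
n=4: reaches L-position 1 → W
n=5: only reaches 4(W), 3(W), 2(W), all W → L
n=6: reaches L-position 5 → W
n=7: reaches L-position 5 → W
n=8: reaches L-position 5 → W
n=9: only reaches 8(W), 7(W), 6(W), all W → L
n=10: reaches L-position 9 → W
n=11: reaches L-position 9 → W
n=12: reaches L-position 9 → W
n=13: only reaches 12(W), 11(W), 10(W), all W → L
n=14: reaches L-position 13 → W
n=15: reaches L-position 13 → W
n=16: reaches L-position 13 → W
n=17: only reaches 16(W), 15(W), 14(W), all W → L
n=18: reaches L-position 17 → W
n=19: reaches L-position 17 → W
n=20: reaches L-position 17 → W
n=21: only reaches 20(W), 19(W), 18(W), all W → L
n=22: reaches L-position 21 → W
n=23: reaches L-position 21 → W
n=24: reaches L-position 21 → W
n=25: only reaches 24(W), 23(W), 22(W), all W → L
n=26: reaches L-position 25 → W
n=27: reaches L-position 25 → W
n=28: reaches L-position 25 → W
n=29: only reaches 28(W), 27(W), 26(W), all W → L
Reading off the rows marked L gives the requested list; there are 8 such values of n.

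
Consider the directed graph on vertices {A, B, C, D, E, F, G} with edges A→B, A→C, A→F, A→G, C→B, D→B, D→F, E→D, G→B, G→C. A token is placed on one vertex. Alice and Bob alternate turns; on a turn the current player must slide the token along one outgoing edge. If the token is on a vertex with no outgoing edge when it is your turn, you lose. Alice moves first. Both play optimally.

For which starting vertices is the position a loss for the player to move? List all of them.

Work bottom-up. With no move the player to move loses. Otherwise the position is W if at least one move leads to an L position for the opponent, and L if every move leads to a W.
Every edge goes from a vertex to one that appears earlier in the order B, F, C, D, G, E, A, so processing vertices in that order labels each vertex after all of its successors.
B: no outgoing edge → L
F: no outgoing edge → L
C: reaches L-position B → W
D: reaches L-position F → W
G: reaches L-position B → W
E: only reaches D(W), which is W → L
A: reaches L-position F → W
Reading off the rows marked L gives the requested list; there are 3 such vertices.

B, E, F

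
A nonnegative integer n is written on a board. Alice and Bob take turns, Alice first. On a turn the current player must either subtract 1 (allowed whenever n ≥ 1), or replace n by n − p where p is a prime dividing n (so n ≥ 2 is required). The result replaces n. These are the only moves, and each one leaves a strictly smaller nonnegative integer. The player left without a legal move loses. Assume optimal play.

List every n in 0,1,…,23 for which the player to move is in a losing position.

0, 4, 8, 12, 16, 20

Work bottom-up. With no move the player to move loses. Otherwise the position is W if at least one move leads to an L position for the opponent, and L if every move leads to a W.
n=0: no move → L
n=1: reaches L-position 0 → W
n=2: reaches L-position 0 → W
n=3: reaches L-position 0 → W
n=4: only reaches 2(W), 3(W), all W → L
n=5: reaches L-position 0 → W
n=6: reaches L-position 4 → W
n=7: reaches L-position 0 → W
n=8: only reaches 6(W), 7(W), all W → L
n=9: reaches L-position 8 → W
n=10: reaches L-position 8 → W
n=11: reaches L-position 0 → W
n=12: only reaches 9(W), 10(W), 11(W), all W → L
n=13: reaches L-position 0 → W
n=14: reaches L-position 12 → W
n=15: reaches L-position 12 → W
n=16: only reaches 14(W), 15(W), all W → L
n=17: reaches L-position 0 → W
n=18: reaches L-position 16 → W
n=19: reaches L-position 0 → W
n=20: only reaches 15(W), 18(W), 19(W), all W → L
n=21: reaches L-position 20 → W
n=22: reaches L-position 20 → W
n=23: reaches L-position 0 → W
Reading off the rows marked L gives the requested list; there are 6 such values of n.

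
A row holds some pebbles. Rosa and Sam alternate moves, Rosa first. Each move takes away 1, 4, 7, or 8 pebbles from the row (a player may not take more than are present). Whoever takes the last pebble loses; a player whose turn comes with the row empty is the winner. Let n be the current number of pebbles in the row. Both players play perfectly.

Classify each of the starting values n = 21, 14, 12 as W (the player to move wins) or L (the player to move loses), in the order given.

Classify positions by backward induction: terminal positions (no move available) are W. From any other position, the mover wins iff some move reaches an L.
n=0: no move; the opponent has just taken the last pebble and therefore loses → W
n=1: only reaches 0(W), which is W → L
n=2: reaches L-position 1 → W
n=3: only reaches 2(W), which is W → L
n=4: reaches L-position 3 → W
n=5: reaches L-position 1 → W
n=6: only reaches 5(W), 2(W), all W → L
n=7: reaches L-position 6 → W
n=8: reaches L-position 1 → W
n=9: reaches L-position 1 → W
n=10: reaches L-position 6 → W
n=11: reaches L-position 3 → W
n=12: only reaches 11(W), 8(W), 5(W), 4(W), all W → L
n=13: reaches L-position 12 → W
n=14: reaches L-position 6 → W
n=15: only reaches 14(W), 11(W), 8(W), 7(W), all W → L
n=16: reaches L-position 15 → W
n=17: only reaches 16(W), 13(W), 10(W), 9(W), all W → L
n=18: reaches L-position 17 → W
n=19: reaches L-position 15 → W
n=20: reaches L-position 12 → W
n=21: reaches L-position 17 → W

21: W, 14: W, 12: L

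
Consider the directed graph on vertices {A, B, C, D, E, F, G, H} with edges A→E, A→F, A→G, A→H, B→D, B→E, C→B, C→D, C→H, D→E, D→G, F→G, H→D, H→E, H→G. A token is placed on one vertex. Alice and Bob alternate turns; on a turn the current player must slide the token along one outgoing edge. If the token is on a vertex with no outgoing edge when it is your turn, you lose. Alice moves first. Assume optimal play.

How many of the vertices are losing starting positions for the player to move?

3

Use the standard recursion: the mover loses at a terminal position; elsewhere, the mover wins exactly when some move hands the opponent an L position.
Every edge goes from a vertex to one that appears earlier in the order G, E, D, B, F, H, C, A, so processing vertices in that order labels each vertex after all of its successors.
G: no outgoing edge → L
E: no outgoing edge → L
D: reaches L-position E → W
B: reaches L-position E → W
F: reaches L-position G → W
H: reaches L-position E → W
C: only reaches H(W), B(W), D(W), all W → L
A: reaches L-position E → W
The L vertices are C, E, G; that is 3 in all.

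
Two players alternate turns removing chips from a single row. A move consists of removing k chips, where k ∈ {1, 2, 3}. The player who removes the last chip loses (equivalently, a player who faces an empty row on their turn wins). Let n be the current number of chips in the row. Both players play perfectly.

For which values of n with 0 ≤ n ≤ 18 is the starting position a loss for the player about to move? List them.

Label each position W (a win for the player to move) or L (a loss). A position with no legal move is W; any other position is W exactly when some move reaches an L, and L when every move reaches a W.
n=0: no move; the opponent has just taken the last chip and therefore loses → W
n=1: →0(W) only, which is W, so L
n=2: →1(L), so W
n=3: →1(L), so W
n=4: →1(L), so W
n=5: →4(W), 3(W), 2(W) — all W, so L
n=6: →5(L), so W
n=7: →5(L), so W
n=8: →5(L), so W
n=9: →8(W), 7(W), 6(W) — all W, so L
n=10: →9(L), so W
n=11: →9(L), so W
n=12: →9(L), so W
n=13: →12(W), 11(W), 10(W) — all W, so L
n=14: →13(L), so W
n=15: →13(L), so W
n=16: →13(L), so W
n=17: →16(W), 15(W), 14(W) — all W, so L
n=18: →17(L), so W
The losing starting values of n are exactly the entries labelled L in this table (5 of them).

1, 5, 9, 13, 17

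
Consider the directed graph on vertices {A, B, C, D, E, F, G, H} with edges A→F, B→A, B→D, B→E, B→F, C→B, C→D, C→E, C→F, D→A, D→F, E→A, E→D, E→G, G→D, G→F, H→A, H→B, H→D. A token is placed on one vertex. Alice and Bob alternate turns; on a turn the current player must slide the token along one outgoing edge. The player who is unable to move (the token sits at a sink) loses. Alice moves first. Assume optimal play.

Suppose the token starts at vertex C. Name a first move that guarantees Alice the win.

Move to E.

Label each position W (a win for the player to move) or L (a loss). A position with no legal move is L; any other position is W exactly when some move reaches an L, and L when every move reaches a W.
Every edge goes from a vertex to one that appears earlier in the order F, A, D, G, E, B, H, C, so processing vertices in that order labels each vertex after all of its successors.
F: no outgoing edge → L
A: reaches L-position F → W
D: reaches L-position F → W
G: reaches L-position F → W
E: only reaches G(W), D(W), A(W), all W → L
B: reaches L-position E → W
H: only reaches B(W), D(W), A(W), all W → L
C: reaches L-position E → W
From C, the L positions reachable in one move are: E, F. Any move reaching one of these is winning.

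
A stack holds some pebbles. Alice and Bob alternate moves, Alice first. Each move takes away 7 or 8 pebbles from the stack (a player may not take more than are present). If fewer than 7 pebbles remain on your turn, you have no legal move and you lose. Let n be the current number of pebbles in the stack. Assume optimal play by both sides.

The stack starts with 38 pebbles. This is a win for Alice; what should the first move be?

Remove 7, leaving 31.

Positions with no move are L. A position that does have a move is losing for the player to move precisely when every available move leads to a winning position for the opponent. Fill in the labels:
n=0: no move → L
n=1: no move → L
n=2: no move → L
n=3: no move → L
n=4: no move → L
n=5: no move → L
n=6: no move → L
n=7: can move to 0, which is L ⇒ W
n=8: can move to 1, which is L ⇒ W
n=9: can move to 2, which is L ⇒ W
n=10: can move to 3, which is L ⇒ W
n=11: can move to 4, which is L ⇒ W
n=12: can move to 5, which is L ⇒ W
n=13: can move to 6, which is L ⇒ W
n=14: can move to 6, which is L ⇒ W
n=15: moves to 8(W), 7(W); every one is W ⇒ L
n=16: moves to 9(W), 8(W); every one is W ⇒ L
n=17: moves to 10(W), 9(W); every one is W ⇒ L
n=18: moves to 11(W), 10(W); every one is W ⇒ L
n=19: moves to 12(W), 11(W); every one is W ⇒ L
n=20: moves to 13(W), 12(W); every one is W ⇒ L
n=21: moves to 14(W), 13(W); every one is W ⇒ L
n=22: can move to 15, which is L ⇒ W
n=23: can move to 16, which is L ⇒ W
n=24: can move to 17, which is L ⇒ W
n=25: can move to 18, which is L ⇒ W
n=26: can move to 19, which is L ⇒ W
n=27: can move to 20, which is L ⇒ W
n=28: can move to 21, which is L ⇒ W
n=29: can move to 21, which is L ⇒ W
n=30: moves to 23(W), 22(W); every one is W ⇒ L
n=31: moves to 24(W), 23(W); every one is W ⇒ L
n=32: moves to 25(W), 24(W); every one is W ⇒ L
n=33: moves to 26(W), 25(W); every one is W ⇒ L
n=34: moves to 27(W), 26(W); every one is W ⇒ L
n=35: moves to 28(W), 27(W); every one is W ⇒ L
n=36: moves to 29(W), 28(W); every one is W ⇒ L
n=37: can move to 30, which is L ⇒ W
n=38: can move to 31, which is L ⇒ W
From 38, the L positions reachable in one move are: 31, 30. Any move reaching one of these is winning.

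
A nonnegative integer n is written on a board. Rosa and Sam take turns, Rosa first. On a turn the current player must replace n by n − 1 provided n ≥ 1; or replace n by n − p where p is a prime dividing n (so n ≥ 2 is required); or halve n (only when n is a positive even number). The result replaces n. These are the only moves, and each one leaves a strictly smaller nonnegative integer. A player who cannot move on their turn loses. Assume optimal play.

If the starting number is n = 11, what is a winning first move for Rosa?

Move to 0.

Classify positions by backward induction: terminal positions (no move available) are L. From any other position, the mover wins iff some move reaches an L.
n=0: no move → L
n=1: can move to 0, which is L ⇒ W
n=2: can move to 0, which is L ⇒ W
n=3: can move to 0, which is L ⇒ W
n=4: moves to 2(W), 3(W); every one is W ⇒ L
n=5: can move to 0, which is L ⇒ W
n=6: can move to 4, which is L ⇒ W
n=7: can move to 0, which is L ⇒ W
n=8: can move to 4, which is L ⇒ W
n=9: moves to 6(W), 8(W); every one is W ⇒ L
n=10: can move to 9, which is L ⇒ W
n=11: can move to 0, which is L ⇒ W
From 11, the L positions reachable in one move are: 0.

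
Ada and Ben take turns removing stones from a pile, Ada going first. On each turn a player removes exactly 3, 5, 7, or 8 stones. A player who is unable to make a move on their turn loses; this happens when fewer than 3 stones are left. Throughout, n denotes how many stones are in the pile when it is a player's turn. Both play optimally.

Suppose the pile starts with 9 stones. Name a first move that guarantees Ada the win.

Label each position W (a win for the player to move) or L (a loss). A position with no legal move is L; any other position is W exactly when some move reaches an L, and L when every move reaches a W.
n=0: no move → L
n=1: no move → L
n=2: no move → L
n=3: reaches L-position 0 → W
n=4: reaches L-position 1 → W
n=5: reaches L-position 2 → W
n=6: reaches L-position 1 → W
n=7: reaches L-position 2 → W
n=8: reaches L-position 1 → W
n=9: reaches L-position 2 → W
From 9, the L positions reachable in one move are: 2, 1. Any move reaching one of these is winning.

Remove 7, leaving 2.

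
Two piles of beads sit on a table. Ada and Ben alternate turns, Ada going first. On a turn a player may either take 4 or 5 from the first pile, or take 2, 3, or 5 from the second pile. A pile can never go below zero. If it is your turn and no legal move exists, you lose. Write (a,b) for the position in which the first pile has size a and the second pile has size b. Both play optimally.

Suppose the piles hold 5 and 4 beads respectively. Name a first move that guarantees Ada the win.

Move to (5,2).

Classify positions by backward induction: terminal positions (no move available) are L. From any other position, the mover wins iff some move reaches an L.
No move ever increases a pile, so every position that can arise here has a ≤ 5 and b ≤ 4; it is enough to label the cells with 0 ≤ a ≤ 5 and 0 ≤ b ≤ 4.
Every move lowers a or b (never raises either), so fill the grid row by row in increasing a, and left to right within a row: each cell's successors are then already labelled.
      b=0  b=1  b=2  b=3  b=4
a=0:    L    L    W    W    W
a=1:    L    L    W    W    W
a=2:    L    L    W    W    W
a=3:    L    L    W    W    W
a=4:    W    W    L    L    W
a=5:    W    W    L    L    W
Cells with no legal move (terminal, hence L): (0,0), (0,1), (1,0), (1,1), (2,0), (2,1), (3,0), (3,1).
The remaining L cells, each justified by listing all of its moves:
(4,2): only reaches (0,2)(W), (4,0)(W), all W → L
(4,3): only reaches (0,3)(W), (4,1)(W), (4,0)(W), all W → L
(5,2): only reaches (1,2)(W), (0,2)(W), (5,0)(W), all W → L
(5,3): only reaches (1,3)(W), (0,3)(W), (5,1)(W), (5,0)(W), all W → L
Every other cell has at least one move into one of the L cells above, so it is W.
From (5,4), the L positions reachable in one move are: (5,2).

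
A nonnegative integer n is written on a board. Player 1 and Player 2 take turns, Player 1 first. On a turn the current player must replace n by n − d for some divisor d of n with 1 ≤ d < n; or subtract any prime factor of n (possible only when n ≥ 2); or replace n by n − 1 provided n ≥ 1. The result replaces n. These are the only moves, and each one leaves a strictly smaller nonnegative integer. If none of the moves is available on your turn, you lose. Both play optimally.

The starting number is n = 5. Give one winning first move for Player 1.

Move to 0.

Compute win/loss labels from the base case upward. A position with no move is L. Any other position is W if it can reach an L in one move, else L.
n=0: no move → L
n=1: reaches L-position 0 → W
n=2: reaches L-position 0 → W
n=3: reaches L-position 0 → W
n=4: only reaches 2(W), 3(W), all W → L
n=5: reaches L-position 0 → W
From 5, the L positions reachable in one move are: 0, 4. Any move reaching one of these is winning.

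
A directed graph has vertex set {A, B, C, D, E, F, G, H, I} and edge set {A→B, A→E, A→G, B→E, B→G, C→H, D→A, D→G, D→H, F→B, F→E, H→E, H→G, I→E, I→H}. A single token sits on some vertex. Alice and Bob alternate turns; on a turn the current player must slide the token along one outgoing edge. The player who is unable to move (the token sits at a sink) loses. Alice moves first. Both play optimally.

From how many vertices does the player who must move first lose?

Work bottom-up. With no move the player to move loses. Otherwise the position is W if at least one move leads to an L position for the opponent, and L if every move leads to a W.
Every edge goes from a vertex to one that appears earlier in the order E, G, B, A, H, D, F, C, I, so processing vertices in that order labels each vertex after all of its successors.
E: no outgoing edge → L
G: no outgoing edge → L
B: can move to G, which is L ⇒ W
A: can move to G, which is L ⇒ W
H: can move to G, which is L ⇒ W
D: can move to G, which is L ⇒ W
F: can move to E, which is L ⇒ W
C: the only move is to H(W), a W ⇒ L
I: can move to E, which is L ⇒ W
The L vertices are C, E, G; that is 3 in all.

3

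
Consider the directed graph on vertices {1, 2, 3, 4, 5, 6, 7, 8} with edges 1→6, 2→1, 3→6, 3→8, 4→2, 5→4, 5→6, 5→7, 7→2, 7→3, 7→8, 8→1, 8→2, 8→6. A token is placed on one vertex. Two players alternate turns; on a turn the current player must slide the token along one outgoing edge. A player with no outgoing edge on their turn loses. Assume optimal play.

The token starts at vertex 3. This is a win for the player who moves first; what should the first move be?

Move to 6.

Compute win/loss labels from the base case upward. A position with no move is L. Any other position is W if it can reach an L in one move, else L.
Every edge goes from a vertex to one that appears earlier in the order 6, 1, 2, 8, 3, 4, 7, 5, so processing vertices in that order labels each vertex after all of its successors.
6: no outgoing edge → L
1: →6(L), so W
2: →1(W) only, which is W, so L
8: →2(L), so W
3: →6(L), so W
4: →2(L), so W
7: →2(L), so W
5: →6(L), so W
From 3, the L positions reachable in one move are: 6.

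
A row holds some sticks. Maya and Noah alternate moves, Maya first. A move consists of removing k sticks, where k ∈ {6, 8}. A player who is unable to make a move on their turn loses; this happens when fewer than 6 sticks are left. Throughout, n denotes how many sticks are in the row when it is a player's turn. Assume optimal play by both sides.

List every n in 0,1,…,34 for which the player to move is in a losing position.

0, 1, 2, 3, 4, 5, 14, 15, 16, 17, 18, 19, 28, 29, 30, 31, 32, 33

Compute win/loss labels from the base case upward. A position with no move is L. Any other position is W if it can reach an L in one move, else L.
n=0: no move → L
n=1: no move → L
n=2: no move → L
n=3: no move → L
n=4: no move → L
n=5: no move → L
n=6: →0(L), so W
n=7: →1(L), so W
n=8: →2(L), so W
n=9: →3(L), so W
n=10: →4(L), so W
n=11: →5(L), so W
n=12: →4(L), so W
n=13: →5(L), so W
n=14: →8(W), 6(W) — all W, so L
n=15: →9(W), 7(W) — all W, so L
n=16: →10(W), 8(W) — all W, so L
n=17: →11(W), 9(W) — all W, so L
n=18: →12(W), 10(W) — all W, so L
n=19: →13(W), 11(W) — all W, so L
n=20: →14(L), so W
n=21: →15(L), so W
n=22: →16(L), so W
n=23: →17(L), so W
n=24: →18(L), so W
n=25: →19(L), so W
n=26: →18(L), so W
n=27: →19(L), so W
n=28: →22(W), 20(W) — all W, so L
n=29: →23(W), 21(W) — all W, so L
n=30: →24(W), 22(W) — all W, so L
n=31: →25(W), 23(W) — all W, so L
n=32: →26(W), 24(W) — all W, so L
n=33: →27(W), 25(W) — all W, so L
n=34: →28(L), so W
The losing starting values of n are exactly the entries labelled L in this table (18 of them).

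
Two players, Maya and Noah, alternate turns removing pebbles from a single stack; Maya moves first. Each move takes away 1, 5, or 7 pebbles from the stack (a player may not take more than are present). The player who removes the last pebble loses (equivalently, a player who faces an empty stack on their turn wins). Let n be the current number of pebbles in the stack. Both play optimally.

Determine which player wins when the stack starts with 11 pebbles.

Work bottom-up. With no move the player to move wins. Otherwise the position is W if at least one move leads to an L position for the opponent, and L if every move leads to a W.
n=0: no move; the opponent has just taken the last pebble and therefore loses → W
n=1: →0(W) only, which is W, so L
n=2: →1(L), so W
n=3: →2(W) only, which is W, so L
n=4: →3(L), so W
n=5: →4(W), 0(W) — all W, so L
n=6: →5(L), so W
n=7: →6(W), 2(W), 0(W) — all W, so L
n=8: →7(L), so W
n=9: →8(W), 4(W), 2(W) — all W, so L
n=10: →9(L), so W
n=11: →10(W), 6(W), 4(W) — all W, so L
The starting position 11 is L: whatever Maya does, the opponent receives a W position.

Noah wins.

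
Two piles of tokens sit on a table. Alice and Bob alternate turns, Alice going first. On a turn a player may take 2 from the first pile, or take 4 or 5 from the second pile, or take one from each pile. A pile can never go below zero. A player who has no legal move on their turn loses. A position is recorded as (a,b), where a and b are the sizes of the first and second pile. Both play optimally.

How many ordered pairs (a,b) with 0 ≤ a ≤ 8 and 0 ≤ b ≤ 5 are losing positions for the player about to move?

22

Classify positions by backward induction: terminal positions (no move available) are L. From any other position, the mover wins iff some move reaches an L.
Every move lowers a or b (never raises either), so fill the grid row by row in increasing a, and left to right within a row: each cell's successors are then already labelled.
      b=0  b=1  b=2  b=3  b=4  b=5
a=0:    L    L    L    L    W    W
a=1:    L    W    W    W    W    W
a=2:    W    W    W    W    L    L
a=3:    W    L    L    L    L    W
a=4:    L    L    W    W    W    W
a=5:    L    W    W    W    W    W
a=6:    W    W    L    L    L    L
a=7:    W    L    L    W    W    W
a=8:    L    L    W    W    W    W
Cells with no legal move (terminal, hence L): (0,0), (0,1), (0,2), (0,3), (1,0).
The remaining L cells, each justified by listing all of its moves:
(2,4): L (options (0,4)(W), (2,0)(W), (1,3)(W) are all W)
(2,5): L (options (0,5)(W), (2,1)(W), (2,0)(W), (1,4)(W) are all W)
(3,1): L (options (1,1)(W), (2,0)(W) are all W)
(3,2): L (options (1,2)(W), (2,1)(W) are all W)
(3,3): L (options (1,3)(W), (2,2)(W) are all W)
(3,4): L (options (1,4)(W), (3,0)(W), (2,3)(W) are all W)
(4,0): L (sole option (2,0)(W) is W)
(4,1): L (options (2,1)(W), (3,0)(W) are all W)
(5,0): L (sole option (3,0)(W) is W)
(6,2): L (options (4,2)(W), (5,1)(W) are all W)
(6,3): L (options (4,3)(W), (5,2)(W) are all W)
(6,4): L (options (4,4)(W), (6,0)(W), (5,3)(W) are all W)
(6,5): L (options (4,5)(W), (6,1)(W), (6,0)(W), (5,4)(W) are all W)
(7,1): L (options (5,1)(W), (6,0)(W) are all W)
(7,2): L (options (5,2)(W), (6,1)(W) are all W)
(8,0): L (sole option (6,0)(W) is W)
(8,1): L (options (6,1)(W), (7,0)(W) are all W)
Every other cell has at least one move into one of the L cells above, so it is W.
L cells per row: a=0: 4, a=1: 1, a=2: 2, a=3: 4, a=4: 2, a=5: 1, a=6: 4, a=7: 2, a=8: 2; total 22.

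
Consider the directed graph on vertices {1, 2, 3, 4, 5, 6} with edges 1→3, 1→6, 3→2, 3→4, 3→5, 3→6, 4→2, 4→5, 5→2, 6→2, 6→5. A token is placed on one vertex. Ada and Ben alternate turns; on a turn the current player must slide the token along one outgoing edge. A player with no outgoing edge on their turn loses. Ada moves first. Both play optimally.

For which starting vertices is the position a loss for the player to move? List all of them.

1, 2

Build the W/L table. Terminal = L. A non-terminal position is W if it has a move to some L; otherwise it is L.
Every edge goes from a vertex to one that appears earlier in the order 2, 5, 4, 6, 3, 1, so processing vertices in that order labels each vertex after all of its successors.
2: no outgoing edge → L
5: →2(L), so W
4: →2(L), so W
6: →2(L), so W
3: →2(L), so W
1: →3(W), 6(W) — all W, so L
Reading off the rows marked L gives the requested list; there are 2 such vertices.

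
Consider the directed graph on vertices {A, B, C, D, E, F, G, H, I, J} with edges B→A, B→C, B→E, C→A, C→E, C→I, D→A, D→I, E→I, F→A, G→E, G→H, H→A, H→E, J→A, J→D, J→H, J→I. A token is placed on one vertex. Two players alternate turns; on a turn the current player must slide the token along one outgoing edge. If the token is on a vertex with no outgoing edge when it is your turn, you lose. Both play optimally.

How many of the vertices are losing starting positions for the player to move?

Build the W/L table. Terminal = L. A non-terminal position is W if it has a move to some L; otherwise it is L.
Every edge goes from a vertex to one that appears earlier in the order A, I, D, E, H, F, G, J, C, B, so processing vertices in that order labels each vertex after all of its successors.
A: no outgoing edge → L
I: no outgoing edge → L
D: reaches L-position I → W
E: reaches L-position I → W
H: reaches L-position A → W
F: reaches L-position A → W
G: only reaches H(W), E(W), all W → L
J: reaches L-position I → W
C: reaches L-position I → W
B: reaches L-position A → W
The L vertices are A, G, I; that is 3 in all.

3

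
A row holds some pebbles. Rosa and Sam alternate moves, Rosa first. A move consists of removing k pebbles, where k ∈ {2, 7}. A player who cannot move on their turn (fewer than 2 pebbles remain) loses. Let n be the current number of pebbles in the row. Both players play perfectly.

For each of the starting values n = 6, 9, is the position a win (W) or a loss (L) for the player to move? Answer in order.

Positions with no move are L. A position that does have a move is losing for the player to move precisely when every available move leads to a winning position for the opponent. Fill in the labels:
n=0: no move → L
n=1: no move → L
n=2: reaches L-position 0 → W
n=3: reaches L-position 1 → W
n=4: only reaches 2(W), which is W → L
n=5: only reaches 3(W), which is W → L
n=6: reaches L-position 4 → W
n=7: reaches L-position 5 → W
n=8: reaches L-position 1 → W
n=9: only reaches 7(W), 2(W), all W → L

6: W, 9: L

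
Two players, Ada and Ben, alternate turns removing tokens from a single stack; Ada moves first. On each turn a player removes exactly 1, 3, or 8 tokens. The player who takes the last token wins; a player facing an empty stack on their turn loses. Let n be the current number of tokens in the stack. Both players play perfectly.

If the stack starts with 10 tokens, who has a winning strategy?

Ada wins.

Build the W/L table. Terminal = L. A non-terminal position is W if it has a move to some L; otherwise it is L.
n=0: no move → L
n=1: reaches L-position 0 → W
n=2: only reaches 1(W), which is W → L
n=3: reaches L-position 2 → W
n=4: only reaches 3(W), 1(W), all W → L
n=5: reaches L-position 4 → W
n=6: only reaches 5(W), 3(W), all W → L
n=7: reaches L-position 6 → W
n=8: reaches L-position 0 → W
n=9: reaches L-position 6 → W
n=10: reaches L-position 2 → W
From 10 Ada can remove 8, leaving 2, reaching an L position.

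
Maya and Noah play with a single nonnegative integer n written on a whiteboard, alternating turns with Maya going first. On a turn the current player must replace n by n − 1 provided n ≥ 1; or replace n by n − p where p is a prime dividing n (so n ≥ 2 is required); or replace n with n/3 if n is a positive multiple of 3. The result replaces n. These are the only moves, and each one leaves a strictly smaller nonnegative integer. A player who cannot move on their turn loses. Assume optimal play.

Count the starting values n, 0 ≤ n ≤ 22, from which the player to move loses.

6

Classify positions by backward induction: terminal positions (no move available) are L. From any other position, the mover wins iff some move reaches an L.
n=0: no move → L
n=1: →0(L), so W
n=2: →0(L), so W
n=3: →0(L), so W
n=4: →2(W), 3(W) — all W, so L
n=5: →0(L), so W
n=6: →4(L), so W
n=7: →0(L), so W
n=8: →6(W), 7(W) — all W, so L
n=9: →8(L), so W
n=10: →8(L), so W
n=11: →0(L), so W
n=12: →4(L), so W
n=13: →0(L), so W
n=14: →7(W), 12(W), 13(W) — all W, so L
n=15: →14(L), so W
n=16: →14(L), so W
n=17: →0(L), so W
n=18: →6(W), 15(W), 16(W), 17(W) — all W, so L
n=19: →0(L), so W
n=20: →18(L), so W
n=21: →14(L), so W
n=22: →11(W), 20(W), 21(W) — all W, so L
L entries with 0 ≤ n ≤ 22: n = 0, 4, 8, 14, 18, 22; that makes 6.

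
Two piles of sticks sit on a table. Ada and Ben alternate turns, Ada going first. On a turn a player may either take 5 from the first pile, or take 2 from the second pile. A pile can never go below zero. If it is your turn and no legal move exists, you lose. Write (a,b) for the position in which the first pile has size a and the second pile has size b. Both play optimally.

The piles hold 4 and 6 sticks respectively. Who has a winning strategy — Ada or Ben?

Ada wins.

Label each position W (a win for the player to move) or L (a loss). A position with no legal move is L; any other position is W exactly when some move reaches an L, and L when every move reaches a W.
No move ever increases a pile, so every position that can arise here has a ≤ 4 and b ≤ 6; it is enough to label the cells with 0 ≤ a ≤ 4 and 0 ≤ b ≤ 6.
Every move lowers a or b (never raises either), so fill the grid row by row in increasing a, and left to right within a row: each cell's successors are then already labelled.
      b=0  b=1  b=2  b=3  b=4  b=5  b=6
a=0:    L    L    W    W    L    L    W
a=1:    L    L    W    W    L    L    W
a=2:    L    L    W    W    L    L    W
a=3:    L    L    W    W    L    L    W
a=4:    L    L    W    W    L    L    W
Cells with no legal move (terminal, hence L): (0,0), (0,1), (1,0), (1,1), (2,0), (2,1), (3,0), (3,1), (4,0), (4,1).
The remaining L cells, each justified by listing all of its moves:
(0,4): the only move is to (0,2)(W), a W ⇒ L
(0,5): the only move is to (0,3)(W), a W ⇒ L
(1,4): the only move is to (1,2)(W), a W ⇒ L
(1,5): the only move is to (1,3)(W), a W ⇒ L
(2,4): the only move is to (2,2)(W), a W ⇒ L
(2,5): the only move is to (2,3)(W), a W ⇒ L
(3,4): the only move is to (3,2)(W), a W ⇒ L
(3,5): the only move is to (3,3)(W), a W ⇒ L
(4,4): the only move is to (4,2)(W), a W ⇒ L
(4,5): the only move is to (4,3)(W), a W ⇒ L
Every other cell has at least one move into one of the L cells above, so it is W.
From (4,6) Ada can move to (4,4), reaching an L position.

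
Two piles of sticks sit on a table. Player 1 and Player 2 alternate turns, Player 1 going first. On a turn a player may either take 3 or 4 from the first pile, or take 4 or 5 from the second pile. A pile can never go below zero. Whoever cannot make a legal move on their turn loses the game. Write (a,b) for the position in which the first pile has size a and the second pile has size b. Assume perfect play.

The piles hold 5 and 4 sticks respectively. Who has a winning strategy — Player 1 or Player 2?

Build the W/L table. Terminal = L. A non-terminal position is W if it has a move to some L; otherwise it is L.
No move ever increases a pile, so every position that can arise here has a ≤ 5 and b ≤ 4; it is enough to label the cells with 0 ≤ a ≤ 5 and 0 ≤ b ≤ 4.
Every move lowers a or b (never raises either), so fill the grid row by row in increasing a, and left to right within a row: each cell's successors are then already labelled.
      b=0  b=1  b=2  b=3  b=4
a=0:    L    L    L    L    W
a=1:    L    L    L    L    W
a=2:    L    L    L    L    W
a=3:    W    W    W    W    L
a=4:    W    W    W    W    L
a=5:    W    W    W    W    L
Cells with no legal move (terminal, hence L): (0,0), (0,1), (0,2), (0,3), (1,0), (1,1), (1,2), (1,3), (2,0), (2,1), (2,2), (2,3).
The remaining L cells, each justified by listing all of its moves:
(3,4): →(0,4)(W), (3,0)(W) — all W, so L
(4,4): →(1,4)(W), (0,4)(W), (4,0)(W) — all W, so L
(5,4): →(2,4)(W), (1,4)(W), (5,0)(W) — all W, so L
Every other cell has at least one move into one of the L cells above, so it is W.
The starting position (5,4) is L: whatever Player 1 does, the opponent receives a W position.

Player 2 wins.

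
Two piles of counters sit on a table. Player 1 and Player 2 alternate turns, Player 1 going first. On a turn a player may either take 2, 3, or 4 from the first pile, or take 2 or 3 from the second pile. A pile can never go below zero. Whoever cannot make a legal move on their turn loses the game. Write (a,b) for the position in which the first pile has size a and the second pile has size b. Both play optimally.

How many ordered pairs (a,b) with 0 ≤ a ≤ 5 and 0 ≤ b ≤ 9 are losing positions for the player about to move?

Build the W/L table. Terminal = L. A non-terminal position is W if it has a move to some L; otherwise it is L.
Every move lowers a or b (never raises either), so fill the grid row by row in increasing a, and left to right within a row: each cell's successors are then already labelled.
      b=0  b=1  b=2  b=3  b=4  b=5  b=6  b=7  b=8  b=9
a=0:    L    L    W    W    W    L    L    W    W    W
a=1:    L    L    W    W    W    L    L    W    W    W
a=2:    W    W    L    L    W    W    W    L    L    W
a=3:    W    W    L    L    W    W    W    L    L    W
a=4:    W    W    W    W    L    W    W    W    W    L
a=5:    W    W    W    W    L    W    W    W    W    L
Cells with no legal move (terminal, hence L): (0,0), (0,1), (1,0), (1,1).
The remaining L cells, each justified by listing all of its moves:
(0,5): →(0,3)(W), (0,2)(W) — all W, so L
(0,6): →(0,4)(W), (0,3)(W) — all W, so L
(1,5): →(1,3)(W), (1,2)(W) — all W, so L
(1,6): →(1,4)(W), (1,3)(W) — all W, so L
(2,2): →(0,2)(W), (2,0)(W) — all W, so L
(2,3): →(0,3)(W), (2,1)(W), (2,0)(W) — all W, so L
(2,7): →(0,7)(W), (2,5)(W), (2,4)(W) — all W, so L
(2,8): →(0,8)(W), (2,6)(W), (2,5)(W) — all W, so L
(3,2): →(1,2)(W), (0,2)(W), (3,0)(W) — all W, so L
(3,3): →(1,3)(W), (0,3)(W), (3,1)(W), (3,0)(W) — all W, so L
(3,7): →(1,7)(W), (0,7)(W), (3,5)(W), (3,4)(W) — all W, so L
(3,8): →(1,8)(W), (0,8)(W), (3,6)(W), (3,5)(W) — all W, so L
(4,4): →(2,4)(W), (1,4)(W), (0,4)(W), (4,2)(W), (4,1)(W) — all W, so L
(4,9): →(2,9)(W), (1,9)(W), (0,9)(W), (4,7)(W), (4,6)(W) — all W, so L
(5,4): →(3,4)(W), (2,4)(W), (1,4)(W), (5,2)(W), (5,1)(W) — all W, so L
(5,9): →(3,9)(W), (2,9)(W), (1,9)(W), (5,7)(W), (5,6)(W) — all W, so L
Every other cell has at least one move into one of the L cells above, so it is W.
L cells per row: a=0: 4, a=1: 4, a=2: 4, a=3: 4, a=4: 2, a=5: 2; total 20.

20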